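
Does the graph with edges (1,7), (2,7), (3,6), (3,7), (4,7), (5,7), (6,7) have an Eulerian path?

Step 1: Find the degree of each vertex:
  deg(1) = 1
  deg(2) = 1
  deg(3) = 2
  deg(4) = 1
  deg(5) = 1
  deg(6) = 2
  deg(7) = 6

Step 2: Count vertices with odd degree:
  Odd-degree vertices: 1, 2, 4, 5 (4 total)

Step 3: Apply Euler's theorem:
  - Eulerian circuit exists iff graph is connected and all vertices have even degree
  - Eulerian path exists iff graph is connected and has 0 or 2 odd-degree vertices

Graph has 4 odd-degree vertices (need 0 or 2).
Neither Eulerian path nor Eulerian circuit exists.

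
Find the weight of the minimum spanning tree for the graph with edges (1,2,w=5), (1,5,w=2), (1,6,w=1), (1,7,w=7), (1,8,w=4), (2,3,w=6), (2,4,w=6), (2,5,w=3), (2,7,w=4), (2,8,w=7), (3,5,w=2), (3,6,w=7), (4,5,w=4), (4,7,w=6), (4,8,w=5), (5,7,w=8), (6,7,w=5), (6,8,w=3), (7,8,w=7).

Apply Kruskal's algorithm (sort edges by weight, add if no cycle):

Sorted edges by weight:
  (1,6) w=1
  (1,5) w=2
  (3,5) w=2
  (2,5) w=3
  (6,8) w=3
  (1,8) w=4
  (2,7) w=4
  (4,5) w=4
  (1,2) w=5
  (4,8) w=5
  (6,7) w=5
  (2,4) w=6
  (2,3) w=6
  (4,7) w=6
  (1,7) w=7
  (2,8) w=7
  (3,6) w=7
  (7,8) w=7
  (5,7) w=8

Add edge (1,6) w=1 -- no cycle. Running total: 1
Add edge (1,5) w=2 -- no cycle. Running total: 3
Add edge (3,5) w=2 -- no cycle. Running total: 5
Add edge (2,5) w=3 -- no cycle. Running total: 8
Add edge (6,8) w=3 -- no cycle. Running total: 11
Skip edge (1,8) w=4 -- would create cycle
Add edge (2,7) w=4 -- no cycle. Running total: 15
Add edge (4,5) w=4 -- no cycle. Running total: 19

MST edges: (1,6,w=1), (1,5,w=2), (3,5,w=2), (2,5,w=3), (6,8,w=3), (2,7,w=4), (4,5,w=4)
Total MST weight: 1 + 2 + 2 + 3 + 3 + 4 + 4 = 19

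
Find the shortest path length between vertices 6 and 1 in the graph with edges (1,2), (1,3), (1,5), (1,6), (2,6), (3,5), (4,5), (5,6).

Step 1: Build adjacency list:
  1: 2, 3, 5, 6
  2: 1, 6
  3: 1, 5
  4: 5
  5: 1, 3, 4, 6
  6: 1, 2, 5

Step 2: BFS from vertex 6 to find shortest path to 1:
  vertex 1 reached at distance 1

Step 3: Shortest path: 6 -> 1
Path length: 1 edge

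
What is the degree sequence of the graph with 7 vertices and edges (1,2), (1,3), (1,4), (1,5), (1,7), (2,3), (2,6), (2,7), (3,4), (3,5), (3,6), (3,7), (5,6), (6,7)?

Step 1: Count edges incident to each vertex:
  deg(1) = 5 (neighbors: 2, 3, 4, 5, 7)
  deg(2) = 4 (neighbors: 1, 3, 6, 7)
  deg(3) = 6 (neighbors: 1, 2, 4, 5, 6, 7)
  deg(4) = 2 (neighbors: 1, 3)
  deg(5) = 3 (neighbors: 1, 3, 6)
  deg(6) = 4 (neighbors: 2, 3, 5, 7)
  deg(7) = 4 (neighbors: 1, 2, 3, 6)

Step 2: Sort degrees in non-increasing order:
  Degrees: [5, 4, 6, 2, 3, 4, 4] -> sorted: [6, 5, 4, 4, 4, 3, 2]

Degree sequence: [6, 5, 4, 4, 4, 3, 2]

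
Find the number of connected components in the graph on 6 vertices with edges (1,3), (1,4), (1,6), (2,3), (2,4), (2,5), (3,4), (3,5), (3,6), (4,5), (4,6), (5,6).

Step 1: Build adjacency list from edges:
  1: 3, 4, 6
  2: 3, 4, 5
  3: 1, 2, 4, 5, 6
  4: 1, 2, 3, 5, 6
  5: 2, 3, 4, 6
  6: 1, 3, 4, 5

Step 2: Run BFS/DFS from vertex 1:
  Visited: {1, 3, 4, 6, 2, 5}
  Reached 6 of 6 vertices

Step 3: All 6 vertices reached from vertex 1, so the graph is connected.
Number of connected components: 1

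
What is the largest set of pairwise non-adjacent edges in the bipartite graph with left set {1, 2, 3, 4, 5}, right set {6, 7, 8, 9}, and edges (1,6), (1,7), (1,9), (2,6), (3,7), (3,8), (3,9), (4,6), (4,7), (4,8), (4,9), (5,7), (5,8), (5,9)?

Step 1: List the neighbors of each left vertex:
  1: 6, 7, 9
  2: 6
  3: 7, 8, 9
  4: 6, 7, 8, 9
  5: 7, 8, 9

Step 2: Greedily match left vertices, then look for augmenting paths:
  Match 1 -- 6
  Match 3 -- 7
  Match 4 -- 8
  Match 5 -- 9
  No augmenting path remains.

Step 3: Verify this is maximum:
  Matching size 4 = min(|L|, |R|) = min(5, 4), which is an upper bound, so this matching is maximum.

Maximum matching: {(1,6), (3,7), (4,8), (5,9)}
Size: 4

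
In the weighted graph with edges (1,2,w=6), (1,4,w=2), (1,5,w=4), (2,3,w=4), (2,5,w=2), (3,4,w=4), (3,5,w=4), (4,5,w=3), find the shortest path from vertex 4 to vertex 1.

Step 1: Build adjacency list with weights:
  1: 2(w=6), 4(w=2), 5(w=4)
  2: 1(w=6), 3(w=4), 5(w=2)
  3: 2(w=4), 4(w=4), 5(w=4)
  4: 1(w=2), 3(w=4), 5(w=3)
  5: 1(w=4), 2(w=2), 3(w=4), 4(w=3)

Step 2: Apply Dijkstra's algorithm from vertex 4:
  Visit vertex 4 (distance=0)
    Update dist[1] = 2
    Update dist[3] = 4
    Update dist[5] = 3
  Visit vertex 1 (distance=2)
    Update dist[2] = 8

Step 3: Shortest path: 4 -> 1
Total weight: 2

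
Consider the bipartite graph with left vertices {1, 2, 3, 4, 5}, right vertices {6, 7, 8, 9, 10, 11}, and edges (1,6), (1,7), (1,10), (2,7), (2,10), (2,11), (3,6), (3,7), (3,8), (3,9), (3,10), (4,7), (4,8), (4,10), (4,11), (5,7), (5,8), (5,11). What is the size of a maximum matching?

Step 1: List the neighbors of each left vertex:
  1: 6, 7, 10
  2: 7, 10, 11
  3: 6, 7, 8, 9, 10
  4: 7, 8, 10, 11
  5: 7, 8, 11

Step 2: Greedily match left vertices, then look for augmenting paths:
  Match 1 -- 6
  Match 2 -- 7
  Match 3 -- 8
  Match 4 -- 10
  Match 5 -- 11
  No augmenting path remains.

Step 3: Verify this is maximum:
  Matching size 5 = min(|L|, |R|) = min(5, 6), which is an upper bound, so this matching is maximum.

Maximum matching: {(1,6), (2,7), (3,8), (4,10), (5,11)}
Size: 5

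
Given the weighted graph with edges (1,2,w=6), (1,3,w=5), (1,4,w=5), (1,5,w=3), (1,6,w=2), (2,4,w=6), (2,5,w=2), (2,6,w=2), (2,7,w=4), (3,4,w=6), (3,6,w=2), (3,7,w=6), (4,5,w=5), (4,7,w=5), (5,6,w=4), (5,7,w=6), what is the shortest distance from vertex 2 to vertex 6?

Step 1: Build adjacency list with weights:
  1: 2(w=6), 3(w=5), 4(w=5), 5(w=3), 6(w=2)
  2: 1(w=6), 4(w=6), 5(w=2), 6(w=2), 7(w=4)
  3: 1(w=5), 4(w=6), 6(w=2), 7(w=6)
  4: 1(w=5), 2(w=6), 3(w=6), 5(w=5), 7(w=5)
  5: 1(w=3), 2(w=2), 4(w=5), 6(w=4), 7(w=6)
  6: 1(w=2), 2(w=2), 3(w=2), 5(w=4)
  7: 2(w=4), 3(w=6), 4(w=5), 5(w=6)

Step 2: Apply Dijkstra's algorithm from vertex 2:
  Visit vertex 2 (distance=0)
    Update dist[1] = 6
    Update dist[4] = 6
    Update dist[5] = 2
    Update dist[6] = 2
    Update dist[7] = 4
  Visit vertex 5 (distance=2)
    Update dist[1] = 5
  Visit vertex 6 (distance=2)
    Update dist[1] = 4
    Update dist[3] = 4

Step 3: Shortest path: 2 -> 6
Total weight: 2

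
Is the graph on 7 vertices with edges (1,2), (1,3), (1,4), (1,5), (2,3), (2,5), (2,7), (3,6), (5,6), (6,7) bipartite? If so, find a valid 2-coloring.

Step 1: Attempt 2-coloring using BFS:
  Start at vertex 1, assign color 0
  Color vertex 2 with color 1 (neighbor of 1)
  Color vertex 3 with color 1 (neighbor of 1)
  Color vertex 4 with color 1 (neighbor of 1)
  Color vertex 5 with color 1 (neighbor of 1)

Step 2: Conflict found! Vertices 2 and 3 are adjacent but have the same color.
This means the graph contains an odd cycle.

The graph is NOT bipartite.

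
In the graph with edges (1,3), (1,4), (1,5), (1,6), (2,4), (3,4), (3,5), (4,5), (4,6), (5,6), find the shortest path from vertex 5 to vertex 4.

Step 1: Build adjacency list:
  1: 3, 4, 5, 6
  2: 4
  3: 1, 4, 5
  4: 1, 2, 3, 5, 6
  5: 1, 3, 4, 6
  6: 1, 4, 5

Step 2: BFS from vertex 5 to find shortest path to 4:
  vertex 1 reached at distance 1
  vertex 3 reached at distance 1
  vertex 4 reached at distance 1

Step 3: Shortest path: 5 -> 4
Path length: 1 edge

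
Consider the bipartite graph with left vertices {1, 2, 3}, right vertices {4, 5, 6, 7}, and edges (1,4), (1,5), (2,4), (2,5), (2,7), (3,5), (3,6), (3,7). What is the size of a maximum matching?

Step 1: List the neighbors of each left vertex:
  1: 4, 5
  2: 4, 5, 7
  3: 5, 6, 7

Step 2: Greedily match left vertices, then look for augmenting paths:
  Match 1 -- 4
  Match 2 -- 5
  Match 3 -- 6
  No augmenting path remains.

Step 3: Verify this is maximum:
  Matching size 3 = min(|L|, |R|) = min(3, 4), which is an upper bound, so this matching is maximum.

Maximum matching: {(1,4), (2,5), (3,6)}
Size: 3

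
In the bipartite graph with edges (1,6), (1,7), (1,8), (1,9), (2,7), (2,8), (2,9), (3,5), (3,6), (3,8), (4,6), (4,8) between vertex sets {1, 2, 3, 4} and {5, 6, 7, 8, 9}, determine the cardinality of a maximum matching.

Step 1: List the neighbors of each left vertex:
  1: 6, 7, 8, 9
  2: 7, 8, 9
  3: 5, 6, 8
  4: 6, 8

Step 2: Greedily match left vertices, then look for augmenting paths:
  Match 1 -- 6
  Match 2 -- 7
  Match 3 -- 5
  Match 4 -- 8
  No augmenting path remains.

Step 3: Verify this is maximum:
  Matching size 4 = min(|L|, |R|) = min(4, 5), which is an upper bound, so this matching is maximum.

Maximum matching: {(1,6), (2,7), (3,5), (4,8)}
Size: 4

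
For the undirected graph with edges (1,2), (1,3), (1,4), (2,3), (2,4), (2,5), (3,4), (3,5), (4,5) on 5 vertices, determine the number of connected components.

Step 1: Build adjacency list from edges:
  1: 2, 3, 4
  2: 1, 3, 4, 5
  3: 1, 2, 4, 5
  4: 1, 2, 3, 5
  5: 2, 3, 4

Step 2: Run BFS/DFS from vertex 1:
  Visited: {1, 2, 3, 4, 5}
  Reached 5 of 5 vertices

Step 3: All 5 vertices reached from vertex 1, so the graph is connected.
Number of connected components: 1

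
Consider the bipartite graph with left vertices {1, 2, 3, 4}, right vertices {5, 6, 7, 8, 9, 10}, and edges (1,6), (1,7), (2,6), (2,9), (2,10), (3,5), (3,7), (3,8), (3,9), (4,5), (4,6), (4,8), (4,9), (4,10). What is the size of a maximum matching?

Step 1: List the neighbors of each left vertex:
  1: 6, 7
  2: 6, 9, 10
  3: 5, 7, 8, 9
  4: 5, 6, 8, 9, 10

Step 2: Greedily match left vertices, then look for augmenting paths:
  Match 1 -- 6
  Match 2 -- 9
  Match 3 -- 5
  Match 4 -- 8
  No augmenting path remains.

Step 3: Verify this is maximum:
  Matching size 4 = min(|L|, |R|) = min(4, 6), which is an upper bound, so this matching is maximum.

Maximum matching: {(1,6), (2,9), (3,5), (4,8)}
Size: 4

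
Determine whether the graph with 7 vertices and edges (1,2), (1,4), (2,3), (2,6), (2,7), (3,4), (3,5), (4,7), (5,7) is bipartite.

Step 1: Attempt 2-coloring using BFS:
  Start at vertex 1, assign color 0
  Color vertex 2 with color 1 (neighbor of 1)
  Color vertex 4 with color 1 (neighbor of 1)
  Color vertex 3 with color 0 (neighbor of 2)
  Color vertex 6 with color 0 (neighbor of 2)
  Color vertex 7 with color 0 (neighbor of 2)
  Color vertex 5 with color 1 (neighbor of 3)

Step 2: 2-coloring succeeded. No conflicts found.
  Set A (color 0): {1, 3, 6, 7}
  Set B (color 1): {2, 4, 5}

The graph is bipartite with partition {1, 3, 6, 7}, {2, 4, 5}.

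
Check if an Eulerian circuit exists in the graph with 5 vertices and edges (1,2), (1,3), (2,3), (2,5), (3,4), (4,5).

Step 1: Find the degree of each vertex:
  deg(1) = 2
  deg(2) = 3
  deg(3) = 3
  deg(4) = 2
  deg(5) = 2

Step 2: Count vertices with odd degree:
  Odd-degree vertices: 2, 3 (2 total)

Step 3: Apply Euler's theorem:
  - Eulerian circuit exists iff graph is connected and all vertices have even degree
  - Eulerian path exists iff graph is connected and has 0 or 2 odd-degree vertices

Graph is connected with exactly 2 odd-degree vertices (2, 3).
Eulerian path exists (starting and ending at the odd-degree vertices), but no Eulerian circuit.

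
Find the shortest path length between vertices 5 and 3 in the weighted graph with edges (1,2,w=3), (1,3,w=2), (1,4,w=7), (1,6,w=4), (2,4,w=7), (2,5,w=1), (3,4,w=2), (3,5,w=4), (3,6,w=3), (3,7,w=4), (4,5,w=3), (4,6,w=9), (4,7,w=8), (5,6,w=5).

Step 1: Build adjacency list with weights:
  1: 2(w=3), 3(w=2), 4(w=7), 6(w=4)
  2: 1(w=3), 4(w=7), 5(w=1)
  3: 1(w=2), 4(w=2), 5(w=4), 6(w=3), 7(w=4)
  4: 1(w=7), 2(w=7), 3(w=2), 5(w=3), 6(w=9), 7(w=8)
  5: 2(w=1), 3(w=4), 4(w=3), 6(w=5)
  6: 1(w=4), 3(w=3), 4(w=9), 5(w=5)
  7: 3(w=4), 4(w=8)

Step 2: Apply Dijkstra's algorithm from vertex 5:
  Visit vertex 5 (distance=0)
    Update dist[2] = 1
    Update dist[3] = 4
    Update dist[4] = 3
    Update dist[6] = 5
  Visit vertex 2 (distance=1)
    Update dist[1] = 4
  Visit vertex 4 (distance=3)
    Update dist[7] = 11
  Visit vertex 1 (distance=4)
  Visit vertex 3 (distance=4)
    Update dist[7] = 8

Step 3: Shortest path: 5 -> 3
Total weight: 4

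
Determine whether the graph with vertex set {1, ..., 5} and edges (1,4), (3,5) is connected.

Step 1: Build adjacency list from edges:
  1: 4
  2: (none)
  3: 5
  4: 1
  5: 3

Step 2: Run BFS/DFS from vertex 1:
  Visited: {1, 4}
  Reached 2 of 5 vertices

Step 3: Only 2 of 5 vertices reached. Graph is disconnected.
Connected components: {1, 4}, {2}, {3, 5}
Answer: No, the graph is not connected (3 components).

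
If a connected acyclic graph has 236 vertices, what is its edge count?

A tree on n vertices always has exactly n - 1 edges.
For n = 236: edges = 236 - 1 = 235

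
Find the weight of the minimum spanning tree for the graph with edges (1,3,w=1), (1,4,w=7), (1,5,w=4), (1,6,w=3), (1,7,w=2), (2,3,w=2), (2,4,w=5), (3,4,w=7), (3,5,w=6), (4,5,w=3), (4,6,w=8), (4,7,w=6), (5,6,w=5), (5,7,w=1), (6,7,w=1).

Apply Kruskal's algorithm (sort edges by weight, add if no cycle):

Sorted edges by weight:
  (1,3) w=1
  (5,7) w=1
  (6,7) w=1
  (1,7) w=2
  (2,3) w=2
  (1,6) w=3
  (4,5) w=3
  (1,5) w=4
  (2,4) w=5
  (5,6) w=5
  (3,5) w=6
  (4,7) w=6
  (1,4) w=7
  (3,4) w=7
  (4,6) w=8

Add edge (1,3) w=1 -- no cycle. Running total: 1
Add edge (5,7) w=1 -- no cycle. Running total: 2
Add edge (6,7) w=1 -- no cycle. Running total: 3
Add edge (1,7) w=2 -- no cycle. Running total: 5
Add edge (2,3) w=2 -- no cycle. Running total: 7
Skip edge (1,6) w=3 -- would create cycle
Add edge (4,5) w=3 -- no cycle. Running total: 10

MST edges: (1,3,w=1), (5,7,w=1), (6,7,w=1), (1,7,w=2), (2,3,w=2), (4,5,w=3)
Total MST weight: 1 + 1 + 1 + 2 + 2 + 3 = 10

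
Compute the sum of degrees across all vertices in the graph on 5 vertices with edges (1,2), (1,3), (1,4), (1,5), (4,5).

Step 1: Count edges incident to each vertex:
  deg(1) = 4 (neighbors: 2, 3, 4, 5)
  deg(2) = 1 (neighbors: 1)
  deg(3) = 1 (neighbors: 1)
  deg(4) = 2 (neighbors: 1, 5)
  deg(5) = 2 (neighbors: 1, 4)

Step 2: Sum all degrees:
  4 + 1 + 1 + 2 + 2 = 10

Verification: sum of degrees = 2 * |E| = 2 * 5 = 10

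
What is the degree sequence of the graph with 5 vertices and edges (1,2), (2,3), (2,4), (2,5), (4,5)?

Step 1: Count edges incident to each vertex:
  deg(1) = 1 (neighbors: 2)
  deg(2) = 4 (neighbors: 1, 3, 4, 5)
  deg(3) = 1 (neighbors: 2)
  deg(4) = 2 (neighbors: 2, 5)
  deg(5) = 2 (neighbors: 2, 4)

Step 2: Sort degrees in non-increasing order:
  Degrees: [1, 4, 1, 2, 2] -> sorted: [4, 2, 2, 1, 1]

Degree sequence: [4, 2, 2, 1, 1]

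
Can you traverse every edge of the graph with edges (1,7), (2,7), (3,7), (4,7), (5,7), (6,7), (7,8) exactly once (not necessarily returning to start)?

Step 1: Find the degree of each vertex:
  deg(1) = 1
  deg(2) = 1
  deg(3) = 1
  deg(4) = 1
  deg(5) = 1
  deg(6) = 1
  deg(7) = 7
  deg(8) = 1

Step 2: Count vertices with odd degree:
  Odd-degree vertices: 1, 2, 3, 4, 5, 6, 7, 8 (8 total)

Step 3: Apply Euler's theorem:
  - Eulerian circuit exists iff graph is connected and all vertices have even degree
  - Eulerian path exists iff graph is connected and has 0 or 2 odd-degree vertices

Graph has 8 odd-degree vertices (need 0 or 2).
Neither Eulerian path nor Eulerian circuit exists.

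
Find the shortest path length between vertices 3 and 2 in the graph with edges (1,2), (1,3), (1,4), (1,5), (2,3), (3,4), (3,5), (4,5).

Step 1: Build adjacency list:
  1: 2, 3, 4, 5
  2: 1, 3
  3: 1, 2, 4, 5
  4: 1, 3, 5
  5: 1, 3, 4

Step 2: BFS from vertex 3 to find shortest path to 2:
  vertex 1 reached at distance 1
  vertex 2 reached at distance 1

Step 3: Shortest path: 3 -> 2
Path length: 1 edge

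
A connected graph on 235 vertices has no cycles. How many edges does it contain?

A tree on n vertices always has exactly n - 1 edges.
For n = 235: edges = 235 - 1 = 234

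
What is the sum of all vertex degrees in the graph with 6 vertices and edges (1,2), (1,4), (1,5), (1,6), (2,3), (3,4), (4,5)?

Step 1: Count edges incident to each vertex:
  deg(1) = 4 (neighbors: 2, 4, 5, 6)
  deg(2) = 2 (neighbors: 1, 3)
  deg(3) = 2 (neighbors: 2, 4)
  deg(4) = 3 (neighbors: 1, 3, 5)
  deg(5) = 2 (neighbors: 1, 4)
  deg(6) = 1 (neighbors: 1)

Step 2: Sum all degrees:
  4 + 2 + 2 + 3 + 2 + 1 = 14

Verification: sum of degrees = 2 * |E| = 2 * 7 = 14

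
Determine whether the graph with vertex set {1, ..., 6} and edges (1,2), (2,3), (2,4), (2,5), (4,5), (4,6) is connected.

Step 1: Build adjacency list from edges:
  1: 2
  2: 1, 3, 4, 5
  3: 2
  4: 2, 5, 6
  5: 2, 4
  6: 4

Step 2: Run BFS/DFS from vertex 1:
  Visited: {1, 2, 3, 4, 5, 6}
  Reached 6 of 6 vertices

Step 3: All 6 vertices reached from vertex 1, so the graph is connected.
Answer: Yes, the graph is connected.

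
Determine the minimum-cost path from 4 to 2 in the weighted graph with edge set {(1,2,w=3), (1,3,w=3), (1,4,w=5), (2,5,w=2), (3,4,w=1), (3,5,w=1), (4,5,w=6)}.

Step 1: Build adjacency list with weights:
  1: 2(w=3), 3(w=3), 4(w=5)
  2: 1(w=3), 5(w=2)
  3: 1(w=3), 4(w=1), 5(w=1)
  4: 1(w=5), 3(w=1), 5(w=6)
  5: 2(w=2), 3(w=1), 4(w=6)

Step 2: Apply Dijkstra's algorithm from vertex 4:
  Visit vertex 4 (distance=0)
    Update dist[1] = 5
    Update dist[3] = 1
    Update dist[5] = 6
  Visit vertex 3 (distance=1)
    Update dist[1] = 4
    Update dist[5] = 2
  Visit vertex 5 (distance=2)
    Update dist[2] = 4
  Visit vertex 1 (distance=4)
  Visit vertex 2 (distance=4)

Step 3: Shortest path: 4 -> 3 -> 5 -> 2
Total weight: 1 + 1 + 2 = 4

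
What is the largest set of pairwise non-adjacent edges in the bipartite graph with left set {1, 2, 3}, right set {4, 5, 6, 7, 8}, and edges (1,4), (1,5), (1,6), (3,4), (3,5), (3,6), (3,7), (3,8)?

Step 1: List the neighbors of each left vertex:
  1: 4, 5, 6
  2: (none)
  3: 4, 5, 6, 7, 8

Step 2: Greedily match left vertices, then look for augmenting paths:
  Match 1 -- 4
  Match 3 -- 5
  No augmenting path remains.

Step 3: Verify this is maximum:
  Matching has size 2. The vertex set {1, 3} covers every edge and has size 2; any matching has at most one edge per cover vertex, so 2 is maximum (König's theorem).

Maximum matching: {(1,4), (3,5)}
Size: 2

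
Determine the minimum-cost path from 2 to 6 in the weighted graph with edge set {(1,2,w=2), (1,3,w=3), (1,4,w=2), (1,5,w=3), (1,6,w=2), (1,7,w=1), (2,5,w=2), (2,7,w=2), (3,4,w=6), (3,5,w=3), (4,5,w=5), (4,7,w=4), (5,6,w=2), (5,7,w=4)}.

Step 1: Build adjacency list with weights:
  1: 2(w=2), 3(w=3), 4(w=2), 5(w=3), 6(w=2), 7(w=1)
  2: 1(w=2), 5(w=2), 7(w=2)
  3: 1(w=3), 4(w=6), 5(w=3)
  4: 1(w=2), 3(w=6), 5(w=5), 7(w=4)
  5: 1(w=3), 2(w=2), 3(w=3), 4(w=5), 6(w=2), 7(w=4)
  6: 1(w=2), 5(w=2)
  7: 1(w=1), 2(w=2), 4(w=4), 5(w=4)

Step 2: Apply Dijkstra's algorithm from vertex 2:
  Visit vertex 2 (distance=0)
    Update dist[1] = 2
    Update dist[5] = 2
    Update dist[7] = 2
  Visit vertex 1 (distance=2)
    Update dist[3] = 5
    Update dist[4] = 4
    Update dist[6] = 4
  Visit vertex 5 (distance=2)
  Visit vertex 7 (distance=2)
  Visit vertex 4 (distance=4)
  Visit vertex 6 (distance=4)

Step 3: Shortest path: 2 -> 1 -> 6
Total weight: 2 + 2 = 4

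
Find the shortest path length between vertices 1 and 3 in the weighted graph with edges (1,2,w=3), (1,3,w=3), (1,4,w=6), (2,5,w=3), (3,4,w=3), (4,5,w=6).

Step 1: Build adjacency list with weights:
  1: 2(w=3), 3(w=3), 4(w=6)
  2: 1(w=3), 5(w=3)
  3: 1(w=3), 4(w=3)
  4: 1(w=6), 3(w=3), 5(w=6)
  5: 2(w=3), 4(w=6)

Step 2: Apply Dijkstra's algorithm from vertex 1:
  Visit vertex 1 (distance=0)
    Update dist[2] = 3
    Update dist[3] = 3
    Update dist[4] = 6
  Visit vertex 2 (distance=3)
    Update dist[5] = 6
  Visit vertex 3 (distance=3)

Step 3: Shortest path: 1 -> 3
Total weight: 3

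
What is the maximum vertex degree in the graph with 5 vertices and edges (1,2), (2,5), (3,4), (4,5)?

Step 1: Count edges incident to each vertex:
  deg(1) = 1 (neighbors: 2)
  deg(2) = 2 (neighbors: 1, 5)
  deg(3) = 1 (neighbors: 4)
  deg(4) = 2 (neighbors: 3, 5)
  deg(5) = 2 (neighbors: 2, 4)

Step 2: Find maximum:
  max(1, 2, 1, 2, 2) = 2 (vertex 2)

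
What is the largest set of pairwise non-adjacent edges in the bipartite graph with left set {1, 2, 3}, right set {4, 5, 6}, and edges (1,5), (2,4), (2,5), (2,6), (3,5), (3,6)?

Step 1: List the neighbors of each left vertex:
  1: 5
  2: 4, 5, 6
  3: 5, 6

Step 2: Greedily match left vertices, then look for augmenting paths:
  Match 1 -- 5
  Match 2 -- 4
  Match 3 -- 6
  No augmenting path remains.

Step 3: Verify this is maximum:
  Matching size 3 = min(|L|, |R|) = min(3, 3), which is an upper bound, so this matching is maximum.

Maximum matching: {(1,5), (2,4), (3,6)}
Size: 3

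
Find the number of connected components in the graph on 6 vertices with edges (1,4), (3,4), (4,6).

Step 1: Build adjacency list from edges:
  1: 4
  2: (none)
  3: 4
  4: 1, 3, 6
  5: (none)
  6: 4

Step 2: Run BFS/DFS from vertex 1:
  Visited: {1, 4, 3, 6}
  Reached 4 of 6 vertices

Step 3: Only 4 of 6 vertices reached. Graph is disconnected.
Connected components: {1, 3, 4, 6}, {2}, {5}
Number of connected components: 3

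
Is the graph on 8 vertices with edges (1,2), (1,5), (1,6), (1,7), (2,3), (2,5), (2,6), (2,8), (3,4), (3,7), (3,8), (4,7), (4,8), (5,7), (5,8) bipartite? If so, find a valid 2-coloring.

Step 1: Attempt 2-coloring using BFS:
  Start at vertex 1, assign color 0
  Color vertex 2 with color 1 (neighbor of 1)
  Color vertex 5 with color 1 (neighbor of 1)
  Color vertex 6 with color 1 (neighbor of 1)
  Color vertex 7 with color 1 (neighbor of 1)
  Color vertex 3 with color 0 (neighbor of 2)

Step 2: Conflict found! Vertices 2 and 5 are adjacent but have the same color.
This means the graph contains an odd cycle.

The graph is NOT bipartite.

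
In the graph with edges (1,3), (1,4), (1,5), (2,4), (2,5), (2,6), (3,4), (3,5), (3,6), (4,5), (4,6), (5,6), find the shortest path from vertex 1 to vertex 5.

Step 1: Build adjacency list:
  1: 3, 4, 5
  2: 4, 5, 6
  3: 1, 4, 5, 6
  4: 1, 2, 3, 5, 6
  5: 1, 2, 3, 4, 6
  6: 2, 3, 4, 5

Step 2: BFS from vertex 1 to find shortest path to 5:
  vertex 3 reached at distance 1
  vertex 4 reached at distance 1
  vertex 5 reached at distance 1

Step 3: Shortest path: 1 -> 5
Path length: 1 edge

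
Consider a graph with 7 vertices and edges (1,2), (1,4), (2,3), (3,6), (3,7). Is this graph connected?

Step 1: Build adjacency list from edges:
  1: 2, 4
  2: 1, 3
  3: 2, 6, 7
  4: 1
  5: (none)
  6: 3
  7: 3

Step 2: Run BFS/DFS from vertex 1:
  Visited: {1, 2, 4, 3, 6, 7}
  Reached 6 of 7 vertices

Step 3: Only 6 of 7 vertices reached. Graph is disconnected.
Connected components: {1, 2, 3, 4, 6, 7}, {5}
Answer: No, the graph is not connected (2 components).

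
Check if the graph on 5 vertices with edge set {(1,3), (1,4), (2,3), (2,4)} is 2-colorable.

Step 1: Attempt 2-coloring using BFS:
  Start at vertex 1, assign color 0
  Color vertex 3 with color 1 (neighbor of 1)
  Color vertex 4 with color 1 (neighbor of 1)
  Color vertex 2 with color 0 (neighbor of 3)
  Start new component at vertex 5, assign color 0

Step 2: 2-coloring succeeded. No conflicts found.
  Set A (color 0): {1, 2, 5}
  Set B (color 1): {3, 4}

The graph is bipartite with partition {1, 2, 5}, {3, 4}.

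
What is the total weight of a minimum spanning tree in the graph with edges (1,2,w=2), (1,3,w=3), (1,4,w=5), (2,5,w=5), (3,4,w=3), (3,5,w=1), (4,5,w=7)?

Apply Kruskal's algorithm (sort edges by weight, add if no cycle):

Sorted edges by weight:
  (3,5) w=1
  (1,2) w=2
  (1,3) w=3
  (3,4) w=3
  (1,4) w=5
  (2,5) w=5
  (4,5) w=7

Add edge (3,5) w=1 -- no cycle. Running total: 1
Add edge (1,2) w=2 -- no cycle. Running total: 3
Add edge (1,3) w=3 -- no cycle. Running total: 6
Add edge (3,4) w=3 -- no cycle. Running total: 9

MST edges: (3,5,w=1), (1,2,w=2), (1,3,w=3), (3,4,w=3)
Total MST weight: 1 + 2 + 3 + 3 = 9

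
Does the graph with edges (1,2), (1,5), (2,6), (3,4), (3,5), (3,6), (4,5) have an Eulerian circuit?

Step 1: Find the degree of each vertex:
  deg(1) = 2
  deg(2) = 2
  deg(3) = 3
  deg(4) = 2
  deg(5) = 3
  deg(6) = 2

Step 2: Count vertices with odd degree:
  Odd-degree vertices: 3, 5 (2 total)

Step 3: Apply Euler's theorem:
  - Eulerian circuit exists iff graph is connected and all vertices have even degree
  - Eulerian path exists iff graph is connected and has 0 or 2 odd-degree vertices

Graph is connected with exactly 2 odd-degree vertices (3, 5).
Eulerian path exists (starting and ending at the odd-degree vertices), but no Eulerian circuit.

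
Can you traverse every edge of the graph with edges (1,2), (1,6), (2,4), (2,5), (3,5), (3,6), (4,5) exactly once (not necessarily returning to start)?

Step 1: Find the degree of each vertex:
  deg(1) = 2
  deg(2) = 3
  deg(3) = 2
  deg(4) = 2
  deg(5) = 3
  deg(6) = 2

Step 2: Count vertices with odd degree:
  Odd-degree vertices: 2, 5 (2 total)

Step 3: Apply Euler's theorem:
  - Eulerian circuit exists iff graph is connected and all vertices have even degree
  - Eulerian path exists iff graph is connected and has 0 or 2 odd-degree vertices

Graph is connected with exactly 2 odd-degree vertices (2, 5).
Eulerian path exists (starting and ending at the odd-degree vertices), but no Eulerian circuit.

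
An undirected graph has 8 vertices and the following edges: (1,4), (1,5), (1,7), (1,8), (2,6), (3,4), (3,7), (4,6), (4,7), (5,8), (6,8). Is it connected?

Step 1: Build adjacency list from edges:
  1: 4, 5, 7, 8
  2: 6
  3: 4, 7
  4: 1, 3, 6, 7
  5: 1, 8
  6: 2, 4, 8
  7: 1, 3, 4
  8: 1, 5, 6

Step 2: Run BFS/DFS from vertex 1:
  Visited: {1, 4, 5, 7, 8, 3, 6, 2}
  Reached 8 of 8 vertices

Step 3: All 8 vertices reached from vertex 1, so the graph is connected.
Answer: Yes, the graph is connected.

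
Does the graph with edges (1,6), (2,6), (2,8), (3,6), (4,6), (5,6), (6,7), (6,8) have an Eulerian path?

Step 1: Find the degree of each vertex:
  deg(1) = 1
  deg(2) = 2
  deg(3) = 1
  deg(4) = 1
  deg(5) = 1
  deg(6) = 7
  deg(7) = 1
  deg(8) = 2

Step 2: Count vertices with odd degree:
  Odd-degree vertices: 1, 3, 4, 5, 6, 7 (6 total)

Step 3: Apply Euler's theorem:
  - Eulerian circuit exists iff graph is connected and all vertices have even degree
  - Eulerian path exists iff graph is connected and has 0 or 2 odd-degree vertices

Graph has 6 odd-degree vertices (need 0 or 2).
Neither Eulerian path nor Eulerian circuit exists.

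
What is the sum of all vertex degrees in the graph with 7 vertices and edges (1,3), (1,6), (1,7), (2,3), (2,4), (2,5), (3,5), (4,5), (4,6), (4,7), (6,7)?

Step 1: Count edges incident to each vertex:
  deg(1) = 3 (neighbors: 3, 6, 7)
  deg(2) = 3 (neighbors: 3, 4, 5)
  deg(3) = 3 (neighbors: 1, 2, 5)
  deg(4) = 4 (neighbors: 2, 5, 6, 7)
  deg(5) = 3 (neighbors: 2, 3, 4)
  deg(6) = 3 (neighbors: 1, 4, 7)
  deg(7) = 3 (neighbors: 1, 4, 6)

Step 2: Sum all degrees:
  3 + 3 + 3 + 4 + 3 + 3 + 3 = 22

Verification: sum of degrees = 2 * |E| = 2 * 11 = 22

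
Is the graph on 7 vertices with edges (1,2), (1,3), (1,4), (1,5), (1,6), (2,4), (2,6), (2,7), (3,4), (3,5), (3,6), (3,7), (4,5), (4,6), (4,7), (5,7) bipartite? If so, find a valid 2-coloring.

Step 1: Attempt 2-coloring using BFS:
  Start at vertex 1, assign color 0
  Color vertex 2 with color 1 (neighbor of 1)
  Color vertex 3 with color 1 (neighbor of 1)
  Color vertex 4 with color 1 (neighbor of 1)
  Color vertex 5 with color 1 (neighbor of 1)
  Color vertex 6 with color 1 (neighbor of 1)

Step 2: Conflict found! Vertices 2 and 4 are adjacent but have the same color.
This means the graph contains an odd cycle.

The graph is NOT bipartite.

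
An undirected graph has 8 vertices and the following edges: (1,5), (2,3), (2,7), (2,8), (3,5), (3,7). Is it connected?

Step 1: Build adjacency list from edges:
  1: 5
  2: 3, 7, 8
  3: 2, 5, 7
  4: (none)
  5: 1, 3
  6: (none)
  7: 2, 3
  8: 2

Step 2: Run BFS/DFS from vertex 1:
  Visited: {1, 5, 3, 2, 7, 8}
  Reached 6 of 8 vertices

Step 3: Only 6 of 8 vertices reached. Graph is disconnected.
Connected components: {1, 2, 3, 5, 7, 8}, {4}, {6}
Answer: No, the graph is not connected (3 components).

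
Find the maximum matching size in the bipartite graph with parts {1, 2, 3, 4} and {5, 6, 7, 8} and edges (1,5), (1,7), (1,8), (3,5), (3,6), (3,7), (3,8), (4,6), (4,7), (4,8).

Step 1: List the neighbors of each left vertex:
  1: 5, 7, 8
  2: (none)
  3: 5, 6, 7, 8
  4: 6, 7, 8

Step 2: Greedily match left vertices, then look for augmenting paths:
  Match 1 -- 5
  Match 3 -- 6
  Match 4 -- 7
  No augmenting path remains.

Step 3: Verify this is maximum:
  Matching has size 3. The vertex set {1, 3, 4} covers every edge and has size 3; any matching has at most one edge per cover vertex, so 3 is maximum (König's theorem).

Maximum matching: {(1,5), (3,6), (4,7)}
Size: 3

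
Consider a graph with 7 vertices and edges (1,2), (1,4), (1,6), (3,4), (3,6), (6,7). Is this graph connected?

Step 1: Build adjacency list from edges:
  1: 2, 4, 6
  2: 1
  3: 4, 6
  4: 1, 3
  5: (none)
  6: 1, 3, 7
  7: 6

Step 2: Run BFS/DFS from vertex 1:
  Visited: {1, 2, 4, 6, 3, 7}
  Reached 6 of 7 vertices

Step 3: Only 6 of 7 vertices reached. Graph is disconnected.
Connected components: {1, 2, 3, 4, 6, 7}, {5}
Answer: No, the graph is not connected (2 components).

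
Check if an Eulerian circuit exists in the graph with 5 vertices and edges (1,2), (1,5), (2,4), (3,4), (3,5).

Step 1: Find the degree of each vertex:
  deg(1) = 2
  deg(2) = 2
  deg(3) = 2
  deg(4) = 2
  deg(5) = 2

Step 2: Count vertices with odd degree:
  All vertices have even degree (0 odd-degree vertices)

Step 3: Apply Euler's theorem:
  - Eulerian circuit exists iff graph is connected and all vertices have even degree
  - Eulerian path exists iff graph is connected and has 0 or 2 odd-degree vertices

Graph is connected with 0 odd-degree vertices.
Both Eulerian circuit and Eulerian path exist.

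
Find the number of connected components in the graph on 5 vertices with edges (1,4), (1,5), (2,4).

Step 1: Build adjacency list from edges:
  1: 4, 5
  2: 4
  3: (none)
  4: 1, 2
  5: 1

Step 2: Run BFS/DFS from vertex 1:
  Visited: {1, 4, 5, 2}
  Reached 4 of 5 vertices

Step 3: Only 4 of 5 vertices reached. Graph is disconnected.
Connected components: {1, 2, 4, 5}, {3}
Number of connected components: 2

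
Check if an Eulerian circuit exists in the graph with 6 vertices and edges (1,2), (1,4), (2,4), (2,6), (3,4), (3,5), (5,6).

Step 1: Find the degree of each vertex:
  deg(1) = 2
  deg(2) = 3
  deg(3) = 2
  deg(4) = 3
  deg(5) = 2
  deg(6) = 2

Step 2: Count vertices with odd degree:
  Odd-degree vertices: 2, 4 (2 total)

Step 3: Apply Euler's theorem:
  - Eulerian circuit exists iff graph is connected and all vertices have even degree
  - Eulerian path exists iff graph is connected and has 0 or 2 odd-degree vertices

Graph is connected with exactly 2 odd-degree vertices (2, 4).
Eulerian path exists (starting and ending at the odd-degree vertices), but no Eulerian circuit.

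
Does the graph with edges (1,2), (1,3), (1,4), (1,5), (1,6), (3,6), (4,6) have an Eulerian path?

Step 1: Find the degree of each vertex:
  deg(1) = 5
  deg(2) = 1
  deg(3) = 2
  deg(4) = 2
  deg(5) = 1
  deg(6) = 3

Step 2: Count vertices with odd degree:
  Odd-degree vertices: 1, 2, 5, 6 (4 total)

Step 3: Apply Euler's theorem:
  - Eulerian circuit exists iff graph is connected and all vertices have even degree
  - Eulerian path exists iff graph is connected and has 0 or 2 odd-degree vertices

Graph has 4 odd-degree vertices (need 0 or 2).
Neither Eulerian path nor Eulerian circuit exists.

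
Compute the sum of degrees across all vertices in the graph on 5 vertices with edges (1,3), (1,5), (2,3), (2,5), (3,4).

Step 1: Count edges incident to each vertex:
  deg(1) = 2 (neighbors: 3, 5)
  deg(2) = 2 (neighbors: 3, 5)
  deg(3) = 3 (neighbors: 1, 2, 4)
  deg(4) = 1 (neighbors: 3)
  deg(5) = 2 (neighbors: 1, 2)

Step 2: Sum all degrees:
  2 + 2 + 3 + 1 + 2 = 10

Verification: sum of degrees = 2 * |E| = 2 * 5 = 10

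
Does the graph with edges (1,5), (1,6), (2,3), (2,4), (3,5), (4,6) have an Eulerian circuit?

Step 1: Find the degree of each vertex:
  deg(1) = 2
  deg(2) = 2
  deg(3) = 2
  deg(4) = 2
  deg(5) = 2
  deg(6) = 2

Step 2: Count vertices with odd degree:
  All vertices have even degree (0 odd-degree vertices)

Step 3: Apply Euler's theorem:
  - Eulerian circuit exists iff graph is connected and all vertices have even degree
  - Eulerian path exists iff graph is connected and has 0 or 2 odd-degree vertices

Graph is connected with 0 odd-degree vertices.
Both Eulerian circuit and Eulerian path exist.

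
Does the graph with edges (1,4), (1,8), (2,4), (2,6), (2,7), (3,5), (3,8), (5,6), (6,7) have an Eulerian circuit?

Step 1: Find the degree of each vertex:
  deg(1) = 2
  deg(2) = 3
  deg(3) = 2
  deg(4) = 2
  deg(5) = 2
  deg(6) = 3
  deg(7) = 2
  deg(8) = 2

Step 2: Count vertices with odd degree:
  Odd-degree vertices: 2, 6 (2 total)

Step 3: Apply Euler's theorem:
  - Eulerian circuit exists iff graph is connected and all vertices have even degree
  - Eulerian path exists iff graph is connected and has 0 or 2 odd-degree vertices

Graph is connected with exactly 2 odd-degree vertices (2, 6).
Eulerian path exists (starting and ending at the odd-degree vertices), but no Eulerian circuit.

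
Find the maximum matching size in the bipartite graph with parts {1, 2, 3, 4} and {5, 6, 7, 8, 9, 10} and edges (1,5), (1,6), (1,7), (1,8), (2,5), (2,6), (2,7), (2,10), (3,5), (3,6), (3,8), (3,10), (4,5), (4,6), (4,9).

Step 1: List the neighbors of each left vertex:
  1: 5, 6, 7, 8
  2: 5, 6, 7, 10
  3: 5, 6, 8, 10
  4: 5, 6, 9

Step 2: Greedily match left vertices, then look for augmenting paths:
  Match 1 -- 5
  Match 2 -- 6
  Match 3 -- 8
  Match 4 -- 9
  No augmenting path remains.

Step 3: Verify this is maximum:
  Matching size 4 = min(|L|, |R|) = min(4, 6), which is an upper bound, so this matching is maximum.

Maximum matching: {(1,5), (2,6), (3,8), (4,9)}
Size: 4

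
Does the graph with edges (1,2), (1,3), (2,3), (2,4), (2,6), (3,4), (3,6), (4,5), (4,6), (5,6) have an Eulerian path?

Step 1: Find the degree of each vertex:
  deg(1) = 2
  deg(2) = 4
  deg(3) = 4
  deg(4) = 4
  deg(5) = 2
  deg(6) = 4

Step 2: Count vertices with odd degree:
  All vertices have even degree (0 odd-degree vertices)

Step 3: Apply Euler's theorem:
  - Eulerian circuit exists iff graph is connected and all vertices have even degree
  - Eulerian path exists iff graph is connected and has 0 or 2 odd-degree vertices

Graph is connected with 0 odd-degree vertices.
Both Eulerian circuit and Eulerian path exist.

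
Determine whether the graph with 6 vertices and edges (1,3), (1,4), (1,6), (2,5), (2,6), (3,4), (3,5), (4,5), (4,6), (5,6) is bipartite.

Step 1: Attempt 2-coloring using BFS:
  Start at vertex 1, assign color 0
  Color vertex 3 with color 1 (neighbor of 1)
  Color vertex 4 with color 1 (neighbor of 1)
  Color vertex 6 with color 1 (neighbor of 1)

Step 2: Conflict found! Vertices 3 and 4 are adjacent but have the same color.
This means the graph contains an odd cycle.

The graph is NOT bipartite.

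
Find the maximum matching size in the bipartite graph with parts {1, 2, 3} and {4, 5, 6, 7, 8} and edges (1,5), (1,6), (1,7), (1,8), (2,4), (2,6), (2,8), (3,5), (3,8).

Step 1: List the neighbors of each left vertex:
  1: 5, 6, 7, 8
  2: 4, 6, 8
  3: 5, 8

Step 2: Greedily match left vertices, then look for augmenting paths:
  Match 1 -- 5
  Match 2 -- 4
  Match 3 -- 8
  No augmenting path remains.

Step 3: Verify this is maximum:
  Matching size 3 = min(|L|, |R|) = min(3, 5), which is an upper bound, so this matching is maximum.

Maximum matching: {(1,5), (2,4), (3,8)}
Size: 3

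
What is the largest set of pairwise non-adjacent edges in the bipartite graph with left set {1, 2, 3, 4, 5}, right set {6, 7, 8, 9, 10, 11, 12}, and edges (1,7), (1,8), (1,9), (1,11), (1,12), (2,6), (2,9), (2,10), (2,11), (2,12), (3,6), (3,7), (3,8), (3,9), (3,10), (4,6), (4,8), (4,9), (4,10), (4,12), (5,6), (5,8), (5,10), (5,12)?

Step 1: List the neighbors of each left vertex:
  1: 7, 8, 9, 11, 12
  2: 6, 9, 10, 11, 12
  3: 6, 7, 8, 9, 10
  4: 6, 8, 9, 10, 12
  5: 6, 8, 10, 12

Step 2: Greedily match left vertices, then look for augmenting paths:
  Match 1 -- 7
  Match 2 -- 6
  Match 3 -- 8
  Match 4 -- 9
  Match 5 -- 10
  No augmenting path remains.

Step 3: Verify this is maximum:
  Matching size 5 = min(|L|, |R|) = min(5, 7), which is an upper bound, so this matching is maximum.

Maximum matching: {(1,7), (2,6), (3,8), (4,9), (5,10)}
Size: 5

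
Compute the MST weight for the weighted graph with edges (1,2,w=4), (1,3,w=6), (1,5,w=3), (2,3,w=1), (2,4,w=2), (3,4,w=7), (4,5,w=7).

Apply Kruskal's algorithm (sort edges by weight, add if no cycle):

Sorted edges by weight:
  (2,3) w=1
  (2,4) w=2
  (1,5) w=3
  (1,2) w=4
  (1,3) w=6
  (3,4) w=7
  (4,5) w=7

Add edge (2,3) w=1 -- no cycle. Running total: 1
Add edge (2,4) w=2 -- no cycle. Running total: 3
Add edge (1,5) w=3 -- no cycle. Running total: 6
Add edge (1,2) w=4 -- no cycle. Running total: 10

MST edges: (2,3,w=1), (2,4,w=2), (1,5,w=3), (1,2,w=4)
Total MST weight: 1 + 2 + 3 + 4 = 10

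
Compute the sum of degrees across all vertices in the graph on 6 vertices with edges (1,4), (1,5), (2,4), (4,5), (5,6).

Step 1: Count edges incident to each vertex:
  deg(1) = 2 (neighbors: 4, 5)
  deg(2) = 1 (neighbors: 4)
  deg(3) = 0 (neighbors: none)
  deg(4) = 3 (neighbors: 1, 2, 5)
  deg(5) = 3 (neighbors: 1, 4, 6)
  deg(6) = 1 (neighbors: 5)

Step 2: Sum all degrees:
  2 + 1 + 0 + 3 + 3 + 1 = 10

Verification: sum of degrees = 2 * |E| = 2 * 5 = 10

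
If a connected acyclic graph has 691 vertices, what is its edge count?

A tree on n vertices always has exactly n - 1 edges.
For n = 691: edges = 691 - 1 = 690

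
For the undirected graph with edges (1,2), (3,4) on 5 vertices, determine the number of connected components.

Step 1: Build adjacency list from edges:
  1: 2
  2: 1
  3: 4
  4: 3
  5: (none)

Step 2: Run BFS/DFS from vertex 1:
  Visited: {1, 2}
  Reached 2 of 5 vertices

Step 3: Only 2 of 5 vertices reached. Graph is disconnected.
Connected components: {1, 2}, {3, 4}, {5}
Number of connected components: 3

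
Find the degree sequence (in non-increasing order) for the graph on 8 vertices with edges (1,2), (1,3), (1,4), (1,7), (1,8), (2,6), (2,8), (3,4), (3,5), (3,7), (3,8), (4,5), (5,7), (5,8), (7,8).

Step 1: Count edges incident to each vertex:
  deg(1) = 5 (neighbors: 2, 3, 4, 7, 8)
  deg(2) = 3 (neighbors: 1, 6, 8)
  deg(3) = 5 (neighbors: 1, 4, 5, 7, 8)
  deg(4) = 3 (neighbors: 1, 3, 5)
  deg(5) = 4 (neighbors: 3, 4, 7, 8)
  deg(6) = 1 (neighbors: 2)
  deg(7) = 4 (neighbors: 1, 3, 5, 8)
  deg(8) = 5 (neighbors: 1, 2, 3, 5, 7)

Step 2: Sort degrees in non-increasing order:
  Degrees: [5, 3, 5, 3, 4, 1, 4, 5] -> sorted: [5, 5, 5, 4, 4, 3, 3, 1]

Degree sequence: [5, 5, 5, 4, 4, 3, 3, 1]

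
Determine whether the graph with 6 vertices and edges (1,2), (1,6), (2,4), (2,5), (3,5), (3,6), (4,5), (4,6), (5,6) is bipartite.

Step 1: Attempt 2-coloring using BFS:
  Start at vertex 1, assign color 0
  Color vertex 2 with color 1 (neighbor of 1)
  Color vertex 6 with color 1 (neighbor of 1)
  Color vertex 4 with color 0 (neighbor of 2)
  Color vertex 5 with color 0 (neighbor of 2)
  Color vertex 3 with color 0 (neighbor of 6)

Step 2: Conflict found! Vertices 4 and 5 are adjacent but have the same color.
This means the graph contains an odd cycle.

The graph is NOT bipartite.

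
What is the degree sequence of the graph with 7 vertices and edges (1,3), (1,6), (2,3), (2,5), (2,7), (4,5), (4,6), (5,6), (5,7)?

Step 1: Count edges incident to each vertex:
  deg(1) = 2 (neighbors: 3, 6)
  deg(2) = 3 (neighbors: 3, 5, 7)
  deg(3) = 2 (neighbors: 1, 2)
  deg(4) = 2 (neighbors: 5, 6)
  deg(5) = 4 (neighbors: 2, 4, 6, 7)
  deg(6) = 3 (neighbors: 1, 4, 5)
  deg(7) = 2 (neighbors: 2, 5)

Step 2: Sort degrees in non-increasing order:
  Degrees: [2, 3, 2, 2, 4, 3, 2] -> sorted: [4, 3, 3, 2, 2, 2, 2]

Degree sequence: [4, 3, 3, 2, 2, 2, 2]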